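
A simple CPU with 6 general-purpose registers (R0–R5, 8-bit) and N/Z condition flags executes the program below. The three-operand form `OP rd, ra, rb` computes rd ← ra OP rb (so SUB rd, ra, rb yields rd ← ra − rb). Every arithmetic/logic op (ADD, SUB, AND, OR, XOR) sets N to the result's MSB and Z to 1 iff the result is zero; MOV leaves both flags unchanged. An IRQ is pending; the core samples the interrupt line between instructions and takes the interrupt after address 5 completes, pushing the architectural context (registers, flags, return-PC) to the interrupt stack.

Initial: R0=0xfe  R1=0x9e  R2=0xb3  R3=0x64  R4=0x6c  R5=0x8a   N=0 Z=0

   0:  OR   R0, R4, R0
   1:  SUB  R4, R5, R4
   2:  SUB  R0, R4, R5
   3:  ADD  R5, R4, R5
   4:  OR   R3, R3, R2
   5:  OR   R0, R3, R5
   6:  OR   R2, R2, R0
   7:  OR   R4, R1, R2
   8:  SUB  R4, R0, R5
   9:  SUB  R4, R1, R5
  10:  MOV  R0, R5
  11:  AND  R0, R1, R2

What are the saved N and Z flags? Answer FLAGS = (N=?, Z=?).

after  0: R0=0xfe R1=0x9e R2=0xb3 R3=0x64 R4=0x6c R5=0x8a  N=1 Z=0
after  1: R0=0xfe R1=0x9e R2=0xb3 R3=0x64 R4=0x1e R5=0x8a  N=0 Z=0
after  2: R0=0x94 R1=0x9e R2=0xb3 R3=0x64 R4=0x1e R5=0x8a  N=1 Z=0
after  3: R0=0x94 R1=0x9e R2=0xb3 R3=0x64 R4=0x1e R5=0xa8  N=1 Z=0
after  4: R0=0x94 R1=0x9e R2=0xb3 R3=0xf7 R4=0x1e R5=0xa8  N=1 Z=0
after  5: R0=0xff R1=0x9e R2=0xb3 R3=0xf7 R4=0x1e R5=0xa8  N=1 Z=0
-- IRQ taken; context saved, return-PC = 6 --

FLAGS = (N=1, Z=0)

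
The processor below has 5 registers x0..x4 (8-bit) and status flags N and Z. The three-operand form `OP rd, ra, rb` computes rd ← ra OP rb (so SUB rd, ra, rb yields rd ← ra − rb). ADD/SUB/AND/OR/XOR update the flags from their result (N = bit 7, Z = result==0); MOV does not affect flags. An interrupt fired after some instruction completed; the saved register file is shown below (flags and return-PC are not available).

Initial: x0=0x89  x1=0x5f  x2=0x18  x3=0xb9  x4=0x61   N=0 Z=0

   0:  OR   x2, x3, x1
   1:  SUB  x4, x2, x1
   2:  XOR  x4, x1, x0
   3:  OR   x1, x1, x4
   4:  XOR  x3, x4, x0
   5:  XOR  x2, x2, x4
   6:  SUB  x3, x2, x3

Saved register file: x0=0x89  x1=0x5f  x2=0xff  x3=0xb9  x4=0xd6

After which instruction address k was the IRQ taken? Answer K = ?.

after  0: x0=0x89 x1=0x5f x2=0xff x3=0xb9 x4=0x61  N=1 Z=0
after  1: x0=0x89 x1=0x5f x2=0xff x3=0xb9 x4=0xa0  N=1 Z=0
after  2: x0=0x89 x1=0x5f x2=0xff x3=0xb9 x4=0xd6  N=1 Z=0
-- IRQ taken; context saved, return-PC = 3 --

K = 2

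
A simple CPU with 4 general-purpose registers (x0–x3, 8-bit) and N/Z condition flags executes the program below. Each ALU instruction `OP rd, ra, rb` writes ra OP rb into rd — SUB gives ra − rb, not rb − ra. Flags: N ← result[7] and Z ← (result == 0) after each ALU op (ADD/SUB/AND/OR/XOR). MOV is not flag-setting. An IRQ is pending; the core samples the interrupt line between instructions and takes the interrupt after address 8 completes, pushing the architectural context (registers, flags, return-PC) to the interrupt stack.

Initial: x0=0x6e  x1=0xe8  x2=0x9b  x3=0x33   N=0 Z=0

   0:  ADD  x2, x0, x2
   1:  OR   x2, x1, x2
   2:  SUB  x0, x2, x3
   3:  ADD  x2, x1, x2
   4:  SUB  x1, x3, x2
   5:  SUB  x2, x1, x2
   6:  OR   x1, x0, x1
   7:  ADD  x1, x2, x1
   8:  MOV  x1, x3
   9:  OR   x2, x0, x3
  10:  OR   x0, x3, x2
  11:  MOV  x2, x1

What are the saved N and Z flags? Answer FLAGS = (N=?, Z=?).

after  0: x0=0x6e x1=0xe8 x2=0x09 x3=0x33  N=0 Z=0
after  1: x0=0x6e x1=0xe8 x2=0xe9 x3=0x33  N=1 Z=0
after  2: x0=0xb6 x1=0xe8 x2=0xe9 x3=0x33  N=1 Z=0
after  3: x0=0xb6 x1=0xe8 x2=0xd1 x3=0x33  N=1 Z=0
after  4: x0=0xb6 x1=0x62 x2=0xd1 x3=0x33  N=0 Z=0
after  5: x0=0xb6 x1=0x62 x2=0x91 x3=0x33  N=1 Z=0
after  6: x0=0xb6 x1=0xf6 x2=0x91 x3=0x33  N=1 Z=0
after  7: x0=0xb6 x1=0x87 x2=0x91 x3=0x33  N=1 Z=0
after  8: x0=0xb6 x1=0x33 x2=0x91 x3=0x33  N=1 Z=0
-- IRQ taken; context saved, return-PC = 9 --

FLAGS = (N=1, Z=0)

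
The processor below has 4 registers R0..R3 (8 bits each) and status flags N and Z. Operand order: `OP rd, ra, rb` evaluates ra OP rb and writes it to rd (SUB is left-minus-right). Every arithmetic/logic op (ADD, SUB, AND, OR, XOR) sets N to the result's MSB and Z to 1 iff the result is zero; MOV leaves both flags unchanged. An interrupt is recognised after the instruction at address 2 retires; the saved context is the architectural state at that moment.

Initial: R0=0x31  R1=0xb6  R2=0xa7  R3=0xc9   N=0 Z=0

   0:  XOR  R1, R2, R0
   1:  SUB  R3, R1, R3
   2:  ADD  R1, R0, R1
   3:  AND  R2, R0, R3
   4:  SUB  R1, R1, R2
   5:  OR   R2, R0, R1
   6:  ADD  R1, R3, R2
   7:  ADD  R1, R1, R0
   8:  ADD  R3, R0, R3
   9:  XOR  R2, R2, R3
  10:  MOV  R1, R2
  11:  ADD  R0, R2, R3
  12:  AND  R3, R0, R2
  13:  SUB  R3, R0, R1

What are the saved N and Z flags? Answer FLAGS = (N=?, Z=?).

after  0: R0=0x31 R1=0x96 R2=0xa7 R3=0xc9  N=1 Z=0
after  1: R0=0x31 R1=0x96 R2=0xa7 R3=0xcd  N=1 Z=0
after  2: R0=0x31 R1=0xc7 R2=0xa7 R3=0xcd  N=1 Z=0
-- IRQ taken; context saved, return-PC = 3 --

FLAGS = (N=1, Z=0)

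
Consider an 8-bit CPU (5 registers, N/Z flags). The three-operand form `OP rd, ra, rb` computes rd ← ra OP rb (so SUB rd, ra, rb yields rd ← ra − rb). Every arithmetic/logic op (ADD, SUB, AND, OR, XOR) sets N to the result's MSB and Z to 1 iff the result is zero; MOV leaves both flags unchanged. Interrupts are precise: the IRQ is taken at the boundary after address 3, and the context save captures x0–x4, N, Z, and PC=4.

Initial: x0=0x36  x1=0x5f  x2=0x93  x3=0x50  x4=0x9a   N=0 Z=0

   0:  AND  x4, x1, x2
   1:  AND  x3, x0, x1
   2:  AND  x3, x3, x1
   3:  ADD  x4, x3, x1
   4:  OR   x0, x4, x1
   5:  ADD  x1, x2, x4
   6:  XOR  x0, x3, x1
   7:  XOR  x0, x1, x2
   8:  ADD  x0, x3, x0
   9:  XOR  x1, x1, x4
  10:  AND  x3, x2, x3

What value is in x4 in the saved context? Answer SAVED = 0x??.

SAVED = 0x75

after  0: x0=0x36 x1=0x5f x2=0x93 x3=0x50 x4=0x13  N=0 Z=0
after  1: x0=0x36 x1=0x5f x2=0x93 x3=0x16 x4=0x13  N=0 Z=0
after  2: x0=0x36 x1=0x5f x2=0x93 x3=0x16 x4=0x13  N=0 Z=0
after  3: x0=0x36 x1=0x5f x2=0x93 x3=0x16 x4=0x75  N=0 Z=0
-- IRQ taken; context saved, return-PC = 4 --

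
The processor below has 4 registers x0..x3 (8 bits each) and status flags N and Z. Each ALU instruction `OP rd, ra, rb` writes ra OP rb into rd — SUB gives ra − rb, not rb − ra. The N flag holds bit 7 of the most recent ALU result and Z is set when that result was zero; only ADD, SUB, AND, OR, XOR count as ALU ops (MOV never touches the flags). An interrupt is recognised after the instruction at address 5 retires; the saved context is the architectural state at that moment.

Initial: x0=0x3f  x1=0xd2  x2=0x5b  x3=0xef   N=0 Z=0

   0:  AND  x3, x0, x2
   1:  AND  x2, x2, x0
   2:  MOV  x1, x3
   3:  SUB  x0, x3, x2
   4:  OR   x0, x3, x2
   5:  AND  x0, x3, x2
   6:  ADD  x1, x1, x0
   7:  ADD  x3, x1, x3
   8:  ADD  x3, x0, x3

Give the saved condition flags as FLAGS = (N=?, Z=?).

after  0: x0=0x3f x1=0xd2 x2=0x5b x3=0x1b  N=0 Z=0
after  1: x0=0x3f x1=0xd2 x2=0x1b x3=0x1b  N=0 Z=0
after  2: x0=0x3f x1=0x1b x2=0x1b x3=0x1b  N=0 Z=0
after  3: x0=0x00 x1=0x1b x2=0x1b x3=0x1b  N=0 Z=1
after  4: x0=0x1b x1=0x1b x2=0x1b x3=0x1b  N=0 Z=0
after  5: x0=0x1b x1=0x1b x2=0x1b x3=0x1b  N=0 Z=0
-- IRQ taken; context saved, return-PC = 6 --

FLAGS = (N=0, Z=0)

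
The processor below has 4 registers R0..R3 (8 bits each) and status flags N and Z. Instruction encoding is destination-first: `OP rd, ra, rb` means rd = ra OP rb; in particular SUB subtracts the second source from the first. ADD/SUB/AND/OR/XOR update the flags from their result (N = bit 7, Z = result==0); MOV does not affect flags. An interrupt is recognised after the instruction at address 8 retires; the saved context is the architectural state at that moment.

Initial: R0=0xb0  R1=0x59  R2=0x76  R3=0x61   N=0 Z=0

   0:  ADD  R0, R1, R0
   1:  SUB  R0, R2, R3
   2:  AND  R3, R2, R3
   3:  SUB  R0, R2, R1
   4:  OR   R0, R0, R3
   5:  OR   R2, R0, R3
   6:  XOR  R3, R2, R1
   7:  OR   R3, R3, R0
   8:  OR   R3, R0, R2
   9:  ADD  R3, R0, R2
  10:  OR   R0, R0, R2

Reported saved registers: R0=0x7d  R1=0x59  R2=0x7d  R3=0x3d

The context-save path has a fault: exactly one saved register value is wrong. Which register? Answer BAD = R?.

after  0: R0=0x09 R1=0x59 R2=0x76 R3=0x61  N=0 Z=0
after  1: R0=0x15 R1=0x59 R2=0x76 R3=0x61  N=0 Z=0
after  2: R0=0x15 R1=0x59 R2=0x76 R3=0x60  N=0 Z=0
after  3: R0=0x1d R1=0x59 R2=0x76 R3=0x60  N=0 Z=0
after  4: R0=0x7d R1=0x59 R2=0x76 R3=0x60  N=0 Z=0
after  5: R0=0x7d R1=0x59 R2=0x7d R3=0x60  N=0 Z=0
after  6: R0=0x7d R1=0x59 R2=0x7d R3=0x24  N=0 Z=0
after  7: R0=0x7d R1=0x59 R2=0x7d R3=0x7d  N=0 Z=0
after  8: R0=0x7d R1=0x59 R2=0x7d R3=0x7d  N=0 Z=0
-- IRQ taken; context saved, return-PC = 9 --
mismatch: R3: reported 0x3d vs actual 0x7d

BAD = R3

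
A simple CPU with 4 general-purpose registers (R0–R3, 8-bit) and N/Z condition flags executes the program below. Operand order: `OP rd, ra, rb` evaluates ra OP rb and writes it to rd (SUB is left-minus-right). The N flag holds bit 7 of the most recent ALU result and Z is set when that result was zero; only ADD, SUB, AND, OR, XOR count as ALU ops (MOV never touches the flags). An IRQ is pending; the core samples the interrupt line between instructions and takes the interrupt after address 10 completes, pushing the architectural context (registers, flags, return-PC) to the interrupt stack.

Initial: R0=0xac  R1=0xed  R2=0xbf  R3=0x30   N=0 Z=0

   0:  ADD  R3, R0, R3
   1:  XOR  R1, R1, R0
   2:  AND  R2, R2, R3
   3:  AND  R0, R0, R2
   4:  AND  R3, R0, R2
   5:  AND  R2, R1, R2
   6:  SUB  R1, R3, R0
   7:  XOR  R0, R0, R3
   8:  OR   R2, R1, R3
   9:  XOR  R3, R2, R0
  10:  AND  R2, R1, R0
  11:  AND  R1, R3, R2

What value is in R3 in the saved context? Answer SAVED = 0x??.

SAVED = 0x8c

after  0: R0=0xac R1=0xed R2=0xbf R3=0xdc  N=1 Z=0
after  1: R0=0xac R1=0x41 R2=0xbf R3=0xdc  N=0 Z=0
after  2: R0=0xac R1=0x41 R2=0x9c R3=0xdc  N=1 Z=0
after  3: R0=0x8c R1=0x41 R2=0x9c R3=0xdc  N=1 Z=0
after  4: R0=0x8c R1=0x41 R2=0x9c R3=0x8c  N=1 Z=0
after  5: R0=0x8c R1=0x41 R2=0x00 R3=0x8c  N=0 Z=1
after  6: R0=0x8c R1=0x00 R2=0x00 R3=0x8c  N=0 Z=1
after  7: R0=0x00 R1=0x00 R2=0x00 R3=0x8c  N=0 Z=1
after  8: R0=0x00 R1=0x00 R2=0x8c R3=0x8c  N=1 Z=0
after  9: R0=0x00 R1=0x00 R2=0x8c R3=0x8c  N=1 Z=0
after 10: R0=0x00 R1=0x00 R2=0x00 R3=0x8c  N=0 Z=1
-- IRQ taken; context saved, return-PC = 11 --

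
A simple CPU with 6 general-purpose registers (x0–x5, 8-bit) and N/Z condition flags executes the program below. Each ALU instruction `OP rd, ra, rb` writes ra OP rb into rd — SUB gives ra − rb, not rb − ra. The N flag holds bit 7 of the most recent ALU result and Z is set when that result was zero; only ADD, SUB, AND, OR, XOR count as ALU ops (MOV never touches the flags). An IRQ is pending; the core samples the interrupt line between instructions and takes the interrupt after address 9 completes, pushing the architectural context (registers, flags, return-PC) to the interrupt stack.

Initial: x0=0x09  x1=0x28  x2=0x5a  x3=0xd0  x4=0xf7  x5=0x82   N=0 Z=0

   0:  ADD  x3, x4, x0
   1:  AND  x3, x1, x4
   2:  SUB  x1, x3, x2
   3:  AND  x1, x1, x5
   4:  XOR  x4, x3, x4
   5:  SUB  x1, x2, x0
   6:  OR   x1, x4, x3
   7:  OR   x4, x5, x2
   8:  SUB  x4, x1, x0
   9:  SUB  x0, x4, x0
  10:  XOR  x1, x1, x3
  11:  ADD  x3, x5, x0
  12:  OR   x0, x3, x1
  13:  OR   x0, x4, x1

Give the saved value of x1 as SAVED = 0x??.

after  0: x0=0x09 x1=0x28 x2=0x5a x3=0x00 x4=0xf7 x5=0x82  N=0 Z=1
after  1: x0=0x09 x1=0x28 x2=0x5a x3=0x20 x4=0xf7 x5=0x82  N=0 Z=0
after  2: x0=0x09 x1=0xc6 x2=0x5a x3=0x20 x4=0xf7 x5=0x82  N=1 Z=0
after  3: x0=0x09 x1=0x82 x2=0x5a x3=0x20 x4=0xf7 x5=0x82  N=1 Z=0
after  4: x0=0x09 x1=0x82 x2=0x5a x3=0x20 x4=0xd7 x5=0x82  N=1 Z=0
after  5: x0=0x09 x1=0x51 x2=0x5a x3=0x20 x4=0xd7 x5=0x82  N=0 Z=0
after  6: x0=0x09 x1=0xf7 x2=0x5a x3=0x20 x4=0xd7 x5=0x82  N=1 Z=0
after  7: x0=0x09 x1=0xf7 x2=0x5a x3=0x20 x4=0xda x5=0x82  N=1 Z=0
after  8: x0=0x09 x1=0xf7 x2=0x5a x3=0x20 x4=0xee x5=0x82  N=1 Z=0
after  9: x0=0xe5 x1=0xf7 x2=0x5a x3=0x20 x4=0xee x5=0x82  N=1 Z=0
-- IRQ taken; context saved, return-PC = 10 --

SAVED = 0xf7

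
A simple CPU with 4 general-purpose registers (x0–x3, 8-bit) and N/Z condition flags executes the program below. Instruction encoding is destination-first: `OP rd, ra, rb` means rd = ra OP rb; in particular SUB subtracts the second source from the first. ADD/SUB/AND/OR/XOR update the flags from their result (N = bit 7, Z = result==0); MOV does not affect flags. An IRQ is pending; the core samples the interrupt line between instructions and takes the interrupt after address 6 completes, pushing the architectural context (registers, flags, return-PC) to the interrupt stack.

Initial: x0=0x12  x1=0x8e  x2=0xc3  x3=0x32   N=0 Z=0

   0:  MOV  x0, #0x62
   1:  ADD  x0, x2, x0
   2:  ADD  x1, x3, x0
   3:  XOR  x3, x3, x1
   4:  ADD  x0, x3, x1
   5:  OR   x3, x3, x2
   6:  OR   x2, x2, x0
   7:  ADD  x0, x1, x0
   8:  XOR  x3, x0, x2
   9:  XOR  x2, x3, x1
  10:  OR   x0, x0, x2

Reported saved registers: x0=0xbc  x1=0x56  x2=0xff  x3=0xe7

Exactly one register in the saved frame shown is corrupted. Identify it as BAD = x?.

BAD = x1

after  0: x0=0x62 x1=0x8e x2=0xc3 x3=0x32  N=0 Z=0
after  1: x0=0x25 x1=0x8e x2=0xc3 x3=0x32  N=0 Z=0
after  2: x0=0x25 x1=0x57 x2=0xc3 x3=0x32  N=0 Z=0
after  3: x0=0x25 x1=0x57 x2=0xc3 x3=0x65  N=0 Z=0
after  4: x0=0xbc x1=0x57 x2=0xc3 x3=0x65  N=1 Z=0
after  5: x0=0xbc x1=0x57 x2=0xc3 x3=0xe7  N=1 Z=0
after  6: x0=0xbc x1=0x57 x2=0xff x3=0xe7  N=1 Z=0
-- IRQ taken; context saved, return-PC = 7 --
mismatch: x1: reported 0x56 vs actual 0x57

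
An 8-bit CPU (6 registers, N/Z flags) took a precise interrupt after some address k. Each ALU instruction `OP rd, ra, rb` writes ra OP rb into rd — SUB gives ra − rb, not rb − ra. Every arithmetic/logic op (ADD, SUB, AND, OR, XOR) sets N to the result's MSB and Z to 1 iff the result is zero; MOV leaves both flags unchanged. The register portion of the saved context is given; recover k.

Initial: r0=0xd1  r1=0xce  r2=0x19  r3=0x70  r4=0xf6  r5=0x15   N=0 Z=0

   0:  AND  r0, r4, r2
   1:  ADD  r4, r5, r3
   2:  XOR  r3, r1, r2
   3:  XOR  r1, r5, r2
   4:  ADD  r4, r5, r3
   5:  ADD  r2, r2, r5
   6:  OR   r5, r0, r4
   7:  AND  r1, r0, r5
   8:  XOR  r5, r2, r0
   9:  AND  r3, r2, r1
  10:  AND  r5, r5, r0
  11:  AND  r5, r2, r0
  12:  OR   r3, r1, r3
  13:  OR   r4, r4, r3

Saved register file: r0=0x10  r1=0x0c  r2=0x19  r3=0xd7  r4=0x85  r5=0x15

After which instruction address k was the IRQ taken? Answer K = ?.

after  0: r0=0x10 r1=0xce r2=0x19 r3=0x70 r4=0xf6 r5=0x15  N=0 Z=0
after  1: r0=0x10 r1=0xce r2=0x19 r3=0x70 r4=0x85 r5=0x15  N=1 Z=0
after  2: r0=0x10 r1=0xce r2=0x19 r3=0xd7 r4=0x85 r5=0x15  N=1 Z=0
after  3: r0=0x10 r1=0x0c r2=0x19 r3=0xd7 r4=0x85 r5=0x15  N=0 Z=0
-- IRQ taken; context saved, return-PC = 4 --

K = 3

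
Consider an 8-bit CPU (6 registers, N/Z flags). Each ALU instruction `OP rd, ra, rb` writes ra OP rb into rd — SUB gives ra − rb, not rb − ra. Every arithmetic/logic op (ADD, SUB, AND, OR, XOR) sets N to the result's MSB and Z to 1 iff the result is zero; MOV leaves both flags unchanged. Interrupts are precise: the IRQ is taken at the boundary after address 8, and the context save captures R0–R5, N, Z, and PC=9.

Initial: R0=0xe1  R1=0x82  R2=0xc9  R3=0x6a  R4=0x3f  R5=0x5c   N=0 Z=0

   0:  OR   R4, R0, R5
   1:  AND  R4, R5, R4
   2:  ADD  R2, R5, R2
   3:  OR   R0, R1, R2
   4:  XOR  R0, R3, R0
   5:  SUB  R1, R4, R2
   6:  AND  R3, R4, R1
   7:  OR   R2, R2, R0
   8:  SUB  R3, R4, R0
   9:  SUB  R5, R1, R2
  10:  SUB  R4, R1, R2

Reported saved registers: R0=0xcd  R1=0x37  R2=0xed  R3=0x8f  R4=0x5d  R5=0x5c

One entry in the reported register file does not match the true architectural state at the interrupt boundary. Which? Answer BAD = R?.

BAD = R4

after  0: R0=0xe1 R1=0x82 R2=0xc9 R3=0x6a R4=0xfd R5=0x5c  N=1 Z=0
after  1: R0=0xe1 R1=0x82 R2=0xc9 R3=0x6a R4=0x5c R5=0x5c  N=0 Z=0
after  2: R0=0xe1 R1=0x82 R2=0x25 R3=0x6a R4=0x5c R5=0x5c  N=0 Z=0
after  3: R0=0xa7 R1=0x82 R2=0x25 R3=0x6a R4=0x5c R5=0x5c  N=1 Z=0
after  4: R0=0xcd R1=0x82 R2=0x25 R3=0x6a R4=0x5c R5=0x5c  N=1 Z=0
after  5: R0=0xcd R1=0x37 R2=0x25 R3=0x6a R4=0x5c R5=0x5c  N=0 Z=0
after  6: R0=0xcd R1=0x37 R2=0x25 R3=0x14 R4=0x5c R5=0x5c  N=0 Z=0
after  7: R0=0xcd R1=0x37 R2=0xed R3=0x14 R4=0x5c R5=0x5c  N=1 Z=0
after  8: R0=0xcd R1=0x37 R2=0xed R3=0x8f R4=0x5c R5=0x5c  N=1 Z=0
-- IRQ taken; context saved, return-PC = 9 --
mismatch: R4: reported 0x5d vs actual 0x5c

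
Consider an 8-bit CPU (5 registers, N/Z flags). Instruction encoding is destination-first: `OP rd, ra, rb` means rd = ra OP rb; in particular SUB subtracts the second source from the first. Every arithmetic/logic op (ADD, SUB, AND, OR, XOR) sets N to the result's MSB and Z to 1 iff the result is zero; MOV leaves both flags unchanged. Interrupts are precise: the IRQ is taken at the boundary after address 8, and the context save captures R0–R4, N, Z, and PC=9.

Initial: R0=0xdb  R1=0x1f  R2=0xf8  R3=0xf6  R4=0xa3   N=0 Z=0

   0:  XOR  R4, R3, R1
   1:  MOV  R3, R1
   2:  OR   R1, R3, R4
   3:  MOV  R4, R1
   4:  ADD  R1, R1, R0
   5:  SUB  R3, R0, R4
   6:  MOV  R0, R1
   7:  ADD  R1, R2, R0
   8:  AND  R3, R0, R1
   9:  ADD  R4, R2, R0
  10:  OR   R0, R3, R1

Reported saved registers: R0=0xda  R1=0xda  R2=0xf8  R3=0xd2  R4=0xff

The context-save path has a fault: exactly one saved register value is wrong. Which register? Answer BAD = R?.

after  0: R0=0xdb R1=0x1f R2=0xf8 R3=0xf6 R4=0xe9  N=1 Z=0
after  1: R0=0xdb R1=0x1f R2=0xf8 R3=0x1f R4=0xe9  N=1 Z=0
after  2: R0=0xdb R1=0xff R2=0xf8 R3=0x1f R4=0xe9  N=1 Z=0
after  3: R0=0xdb R1=0xff R2=0xf8 R3=0x1f R4=0xff  N=1 Z=0
after  4: R0=0xdb R1=0xda R2=0xf8 R3=0x1f R4=0xff  N=1 Z=0
after  5: R0=0xdb R1=0xda R2=0xf8 R3=0xdc R4=0xff  N=1 Z=0
after  6: R0=0xda R1=0xda R2=0xf8 R3=0xdc R4=0xff  N=1 Z=0
after  7: R0=0xda R1=0xd2 R2=0xf8 R3=0xdc R4=0xff  N=1 Z=0
after  8: R0=0xda R1=0xd2 R2=0xf8 R3=0xd2 R4=0xff  N=1 Z=0
-- IRQ taken; context saved, return-PC = 9 --
mismatch: R1: reported 0xda vs actual 0xd2

BAD = R1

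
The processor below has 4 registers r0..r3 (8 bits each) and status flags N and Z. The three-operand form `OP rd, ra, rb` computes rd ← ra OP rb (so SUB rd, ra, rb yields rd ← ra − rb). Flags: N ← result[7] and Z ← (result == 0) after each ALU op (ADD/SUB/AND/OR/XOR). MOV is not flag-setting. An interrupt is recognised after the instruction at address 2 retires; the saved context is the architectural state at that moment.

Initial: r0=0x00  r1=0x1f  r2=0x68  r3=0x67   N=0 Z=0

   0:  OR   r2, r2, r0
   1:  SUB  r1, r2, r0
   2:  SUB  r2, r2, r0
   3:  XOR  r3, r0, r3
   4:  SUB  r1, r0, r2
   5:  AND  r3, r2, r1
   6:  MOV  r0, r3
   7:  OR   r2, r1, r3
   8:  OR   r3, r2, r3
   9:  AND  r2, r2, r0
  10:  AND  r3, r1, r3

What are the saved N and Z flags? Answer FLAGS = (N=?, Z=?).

after  0: r0=0x00 r1=0x1f r2=0x68 r3=0x67  N=0 Z=0
after  1: r0=0x00 r1=0x68 r2=0x68 r3=0x67  N=0 Z=0
after  2: r0=0x00 r1=0x68 r2=0x68 r3=0x67  N=0 Z=0
-- IRQ taken; context saved, return-PC = 3 --

FLAGS = (N=0, Z=0)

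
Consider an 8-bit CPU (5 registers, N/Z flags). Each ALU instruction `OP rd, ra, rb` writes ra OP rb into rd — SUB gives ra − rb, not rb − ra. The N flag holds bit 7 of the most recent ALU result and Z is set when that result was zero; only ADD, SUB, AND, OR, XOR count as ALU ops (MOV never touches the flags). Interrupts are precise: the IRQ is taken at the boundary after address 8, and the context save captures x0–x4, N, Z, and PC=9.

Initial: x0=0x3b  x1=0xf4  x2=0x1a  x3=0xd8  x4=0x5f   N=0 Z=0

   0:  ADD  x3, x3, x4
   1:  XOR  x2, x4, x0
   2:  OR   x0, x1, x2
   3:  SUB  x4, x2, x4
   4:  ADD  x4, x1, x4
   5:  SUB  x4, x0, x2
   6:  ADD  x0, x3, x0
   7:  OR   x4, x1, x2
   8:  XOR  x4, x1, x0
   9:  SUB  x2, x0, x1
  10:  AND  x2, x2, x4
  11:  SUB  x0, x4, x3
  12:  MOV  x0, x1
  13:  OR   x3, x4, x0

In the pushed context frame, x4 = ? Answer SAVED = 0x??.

SAVED = 0xdf

after  0: x0=0x3b x1=0xf4 x2=0x1a x3=0x37 x4=0x5f  N=0 Z=0
after  1: x0=0x3b x1=0xf4 x2=0x64 x3=0x37 x4=0x5f  N=0 Z=0
after  2: x0=0xf4 x1=0xf4 x2=0x64 x3=0x37 x4=0x5f  N=1 Z=0
after  3: x0=0xf4 x1=0xf4 x2=0x64 x3=0x37 x4=0x05  N=0 Z=0
after  4: x0=0xf4 x1=0xf4 x2=0x64 x3=0x37 x4=0xf9  N=1 Z=0
after  5: x0=0xf4 x1=0xf4 x2=0x64 x3=0x37 x4=0x90  N=1 Z=0
after  6: x0=0x2b x1=0xf4 x2=0x64 x3=0x37 x4=0x90  N=0 Z=0
after  7: x0=0x2b x1=0xf4 x2=0x64 x3=0x37 x4=0xf4  N=1 Z=0
after  8: x0=0x2b x1=0xf4 x2=0x64 x3=0x37 x4=0xdf  N=1 Z=0
-- IRQ taken; context saved, return-PC = 9 --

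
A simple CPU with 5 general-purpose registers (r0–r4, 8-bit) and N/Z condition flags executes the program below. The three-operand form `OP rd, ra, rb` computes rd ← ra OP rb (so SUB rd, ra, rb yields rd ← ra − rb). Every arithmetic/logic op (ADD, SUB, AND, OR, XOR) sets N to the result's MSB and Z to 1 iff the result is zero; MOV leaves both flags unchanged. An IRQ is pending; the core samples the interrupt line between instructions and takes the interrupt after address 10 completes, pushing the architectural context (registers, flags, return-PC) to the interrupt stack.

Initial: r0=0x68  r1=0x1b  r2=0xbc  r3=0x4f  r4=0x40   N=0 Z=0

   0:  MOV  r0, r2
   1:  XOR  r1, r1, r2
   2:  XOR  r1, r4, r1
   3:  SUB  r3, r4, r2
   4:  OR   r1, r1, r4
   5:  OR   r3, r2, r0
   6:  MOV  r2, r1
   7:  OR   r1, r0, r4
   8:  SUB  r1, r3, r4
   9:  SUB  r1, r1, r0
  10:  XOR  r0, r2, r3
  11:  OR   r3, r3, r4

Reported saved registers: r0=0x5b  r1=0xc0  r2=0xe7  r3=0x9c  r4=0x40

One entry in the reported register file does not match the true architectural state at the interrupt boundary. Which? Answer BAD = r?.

BAD = r3

after  0: r0=0xbc r1=0x1b r2=0xbc r3=0x4f r4=0x40  N=0 Z=0
after  1: r0=0xbc r1=0xa7 r2=0xbc r3=0x4f r4=0x40  N=1 Z=0
after  2: r0=0xbc r1=0xe7 r2=0xbc r3=0x4f r4=0x40  N=1 Z=0
after  3: r0=0xbc r1=0xe7 r2=0xbc r3=0x84 r4=0x40  N=1 Z=0
after  4: r0=0xbc r1=0xe7 r2=0xbc r3=0x84 r4=0x40  N=1 Z=0
after  5: r0=0xbc r1=0xe7 r2=0xbc r3=0xbc r4=0x40  N=1 Z=0
after  6: r0=0xbc r1=0xe7 r2=0xe7 r3=0xbc r4=0x40  N=1 Z=0
after  7: r0=0xbc r1=0xfc r2=0xe7 r3=0xbc r4=0x40  N=1 Z=0
after  8: r0=0xbc r1=0x7c r2=0xe7 r3=0xbc r4=0x40  N=0 Z=0
after  9: r0=0xbc r1=0xc0 r2=0xe7 r3=0xbc r4=0x40  N=1 Z=0
after 10: r0=0x5b r1=0xc0 r2=0xe7 r3=0xbc r4=0x40  N=0 Z=0
-- IRQ taken; context saved, return-PC = 11 --
mismatch: r3: reported 0x9c vs actual 0xbc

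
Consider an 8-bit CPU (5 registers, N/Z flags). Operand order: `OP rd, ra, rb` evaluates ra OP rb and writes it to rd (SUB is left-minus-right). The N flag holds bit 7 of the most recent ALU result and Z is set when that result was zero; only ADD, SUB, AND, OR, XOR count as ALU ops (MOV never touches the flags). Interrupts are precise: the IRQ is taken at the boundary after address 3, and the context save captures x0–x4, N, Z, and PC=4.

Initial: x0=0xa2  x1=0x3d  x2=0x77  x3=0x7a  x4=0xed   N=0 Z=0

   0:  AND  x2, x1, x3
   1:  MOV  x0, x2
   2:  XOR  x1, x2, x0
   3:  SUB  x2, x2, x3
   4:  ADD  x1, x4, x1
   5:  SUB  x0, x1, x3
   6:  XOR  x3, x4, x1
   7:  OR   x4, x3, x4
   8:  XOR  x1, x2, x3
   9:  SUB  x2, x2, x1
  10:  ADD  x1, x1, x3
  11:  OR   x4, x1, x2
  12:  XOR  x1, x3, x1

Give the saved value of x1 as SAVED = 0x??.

after  0: x0=0xa2 x1=0x3d x2=0x38 x3=0x7a x4=0xed  N=0 Z=0
after  1: x0=0x38 x1=0x3d x2=0x38 x3=0x7a x4=0xed  N=0 Z=0
after  2: x0=0x38 x1=0x00 x2=0x38 x3=0x7a x4=0xed  N=0 Z=1
after  3: x0=0x38 x1=0x00 x2=0xbe x3=0x7a x4=0xed  N=1 Z=0
-- IRQ taken; context saved, return-PC = 4 --

SAVED = 0x00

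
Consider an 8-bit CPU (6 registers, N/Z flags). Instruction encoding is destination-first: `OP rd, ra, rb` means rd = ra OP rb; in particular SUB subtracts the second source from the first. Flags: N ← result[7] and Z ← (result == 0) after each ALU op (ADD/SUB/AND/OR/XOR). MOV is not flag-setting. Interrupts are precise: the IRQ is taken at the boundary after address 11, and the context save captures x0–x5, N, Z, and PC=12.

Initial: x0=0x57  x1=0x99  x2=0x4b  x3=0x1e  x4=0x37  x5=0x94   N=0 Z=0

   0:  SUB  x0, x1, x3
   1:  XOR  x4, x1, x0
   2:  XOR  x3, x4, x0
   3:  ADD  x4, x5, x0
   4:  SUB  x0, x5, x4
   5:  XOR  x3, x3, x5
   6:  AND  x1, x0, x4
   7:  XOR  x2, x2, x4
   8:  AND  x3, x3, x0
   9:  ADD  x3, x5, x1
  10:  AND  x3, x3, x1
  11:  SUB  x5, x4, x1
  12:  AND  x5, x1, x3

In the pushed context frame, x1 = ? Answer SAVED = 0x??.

after  0: x0=0x7b x1=0x99 x2=0x4b x3=0x1e x4=0x37 x5=0x94  N=0 Z=0
after  1: x0=0x7b x1=0x99 x2=0x4b x3=0x1e x4=0xe2 x5=0x94  N=1 Z=0
after  2: x0=0x7b x1=0x99 x2=0x4b x3=0x99 x4=0xe2 x5=0x94  N=1 Z=0
after  3: x0=0x7b x1=0x99 x2=0x4b x3=0x99 x4=0x0f x5=0x94  N=0 Z=0
after  4: x0=0x85 x1=0x99 x2=0x4b x3=0x99 x4=0x0f x5=0x94  N=1 Z=0
after  5: x0=0x85 x1=0x99 x2=0x4b x3=0x0d x4=0x0f x5=0x94  N=0 Z=0
after  6: x0=0x85 x1=0x05 x2=0x4b x3=0x0d x4=0x0f x5=0x94  N=0 Z=0
after  7: x0=0x85 x1=0x05 x2=0x44 x3=0x0d x4=0x0f x5=0x94  N=0 Z=0
after  8: x0=0x85 x1=0x05 x2=0x44 x3=0x05 x4=0x0f x5=0x94  N=0 Z=0
after  9: x0=0x85 x1=0x05 x2=0x44 x3=0x99 x4=0x0f x5=0x94  N=1 Z=0
after 10: x0=0x85 x1=0x05 x2=0x44 x3=0x01 x4=0x0f x5=0x94  N=0 Z=0
after 11: x0=0x85 x1=0x05 x2=0x44 x3=0x01 x4=0x0f x5=0x0a  N=0 Z=0
-- IRQ taken; context saved, return-PC = 12 --

SAVED = 0x05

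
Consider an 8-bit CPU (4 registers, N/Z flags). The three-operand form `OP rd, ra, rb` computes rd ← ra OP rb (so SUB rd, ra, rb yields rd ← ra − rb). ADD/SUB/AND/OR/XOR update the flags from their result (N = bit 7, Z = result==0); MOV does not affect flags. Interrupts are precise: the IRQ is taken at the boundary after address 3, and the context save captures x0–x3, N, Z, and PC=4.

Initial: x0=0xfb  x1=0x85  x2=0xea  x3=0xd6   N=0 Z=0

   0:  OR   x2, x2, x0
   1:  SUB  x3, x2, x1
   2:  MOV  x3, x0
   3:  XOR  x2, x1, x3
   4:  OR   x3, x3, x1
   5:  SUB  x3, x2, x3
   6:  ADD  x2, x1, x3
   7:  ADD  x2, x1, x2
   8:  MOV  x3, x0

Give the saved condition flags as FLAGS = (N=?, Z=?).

after  0: x0=0xfb x1=0x85 x2=0xfb x3=0xd6  N=1 Z=0
after  1: x0=0xfb x1=0x85 x2=0xfb x3=0x76  N=0 Z=0
after  2: x0=0xfb x1=0x85 x2=0xfb x3=0xfb  N=0 Z=0
after  3: x0=0xfb x1=0x85 x2=0x7e x3=0xfb  N=0 Z=0
-- IRQ taken; context saved, return-PC = 4 --

FLAGS = (N=0, Z=0)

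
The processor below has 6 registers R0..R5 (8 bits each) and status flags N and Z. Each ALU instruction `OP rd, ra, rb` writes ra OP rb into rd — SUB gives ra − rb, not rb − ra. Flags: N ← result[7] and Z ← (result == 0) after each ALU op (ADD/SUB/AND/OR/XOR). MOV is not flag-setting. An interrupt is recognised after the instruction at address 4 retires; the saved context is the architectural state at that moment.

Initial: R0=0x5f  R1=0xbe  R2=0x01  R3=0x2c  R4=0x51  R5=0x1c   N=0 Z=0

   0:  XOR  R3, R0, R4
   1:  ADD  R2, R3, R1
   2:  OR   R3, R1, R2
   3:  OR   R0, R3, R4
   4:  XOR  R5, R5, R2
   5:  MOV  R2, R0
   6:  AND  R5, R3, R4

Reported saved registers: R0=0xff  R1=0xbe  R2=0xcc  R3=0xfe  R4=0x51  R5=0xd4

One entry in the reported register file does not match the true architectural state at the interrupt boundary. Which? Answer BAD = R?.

after  0: R0=0x5f R1=0xbe R2=0x01 R3=0x0e R4=0x51 R5=0x1c  N=0 Z=0
after  1: R0=0x5f R1=0xbe R2=0xcc R3=0x0e R4=0x51 R5=0x1c  N=1 Z=0
after  2: R0=0x5f R1=0xbe R2=0xcc R3=0xfe R4=0x51 R5=0x1c  N=1 Z=0
after  3: R0=0xff R1=0xbe R2=0xcc R3=0xfe R4=0x51 R5=0x1c  N=1 Z=0
after  4: R0=0xff R1=0xbe R2=0xcc R3=0xfe R4=0x51 R5=0xd0  N=1 Z=0
-- IRQ taken; context saved, return-PC = 5 --
mismatch: R5: reported 0xd4 vs actual 0xd0

BAD = R5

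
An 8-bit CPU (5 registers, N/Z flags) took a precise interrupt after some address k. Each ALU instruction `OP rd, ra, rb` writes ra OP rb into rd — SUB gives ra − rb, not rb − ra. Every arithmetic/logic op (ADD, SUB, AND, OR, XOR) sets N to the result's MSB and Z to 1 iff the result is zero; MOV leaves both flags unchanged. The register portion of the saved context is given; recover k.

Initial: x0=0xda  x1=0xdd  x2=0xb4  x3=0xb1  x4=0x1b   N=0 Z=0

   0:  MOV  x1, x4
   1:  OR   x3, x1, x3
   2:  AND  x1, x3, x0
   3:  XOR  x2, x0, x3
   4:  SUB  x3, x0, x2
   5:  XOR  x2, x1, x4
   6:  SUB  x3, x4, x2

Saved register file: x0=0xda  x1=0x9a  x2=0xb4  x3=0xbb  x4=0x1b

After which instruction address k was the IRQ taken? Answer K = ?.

K = 2

after  0: x0=0xda x1=0x1b x2=0xb4 x3=0xb1 x4=0x1b  N=0 Z=0
after  1: x0=0xda x1=0x1b x2=0xb4 x3=0xbb x4=0x1b  N=1 Z=0
after  2: x0=0xda x1=0x9a x2=0xb4 x3=0xbb x4=0x1b  N=1 Z=0
-- IRQ taken; context saved, return-PC = 3 --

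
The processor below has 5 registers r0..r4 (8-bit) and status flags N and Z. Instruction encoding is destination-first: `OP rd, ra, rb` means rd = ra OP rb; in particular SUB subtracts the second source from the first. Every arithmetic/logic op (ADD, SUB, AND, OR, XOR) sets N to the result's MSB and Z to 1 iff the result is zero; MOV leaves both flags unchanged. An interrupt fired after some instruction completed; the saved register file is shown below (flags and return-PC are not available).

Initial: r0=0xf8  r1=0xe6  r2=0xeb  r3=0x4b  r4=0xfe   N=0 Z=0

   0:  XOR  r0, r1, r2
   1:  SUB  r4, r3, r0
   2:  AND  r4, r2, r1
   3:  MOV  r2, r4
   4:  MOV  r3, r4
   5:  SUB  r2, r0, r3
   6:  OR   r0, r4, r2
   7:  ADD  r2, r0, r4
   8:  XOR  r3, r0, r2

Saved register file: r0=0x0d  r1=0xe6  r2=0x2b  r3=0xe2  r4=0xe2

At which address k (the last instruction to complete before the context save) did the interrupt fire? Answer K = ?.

K = 5

after  0: r0=0x0d r1=0xe6 r2=0xeb r3=0x4b r4=0xfe  N=0 Z=0
after  1: r0=0x0d r1=0xe6 r2=0xeb r3=0x4b r4=0x3e  N=0 Z=0
after  2: r0=0x0d r1=0xe6 r2=0xeb r3=0x4b r4=0xe2  N=1 Z=0
after  3: r0=0x0d r1=0xe6 r2=0xe2 r3=0x4b r4=0xe2  N=1 Z=0
after  4: r0=0x0d r1=0xe6 r2=0xe2 r3=0xe2 r4=0xe2  N=1 Z=0
after  5: r0=0x0d r1=0xe6 r2=0x2b r3=0xe2 r4=0xe2  N=0 Z=0
-- IRQ taken; context saved, return-PC = 6 --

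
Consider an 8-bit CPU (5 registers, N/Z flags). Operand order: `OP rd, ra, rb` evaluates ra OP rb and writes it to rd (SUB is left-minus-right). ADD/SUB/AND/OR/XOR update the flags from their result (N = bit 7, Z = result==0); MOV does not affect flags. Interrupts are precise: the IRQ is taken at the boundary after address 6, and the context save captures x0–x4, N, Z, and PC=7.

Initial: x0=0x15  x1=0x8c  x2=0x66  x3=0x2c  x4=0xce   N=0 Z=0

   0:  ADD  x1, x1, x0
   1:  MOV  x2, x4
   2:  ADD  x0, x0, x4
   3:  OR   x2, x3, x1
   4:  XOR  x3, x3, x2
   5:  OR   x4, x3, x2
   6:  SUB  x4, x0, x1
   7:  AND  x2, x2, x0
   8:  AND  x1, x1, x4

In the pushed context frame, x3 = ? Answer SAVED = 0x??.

SAVED = 0x81

after  0: x0=0x15 x1=0xa1 x2=0x66 x3=0x2c x4=0xce  N=1 Z=0
after  1: x0=0x15 x1=0xa1 x2=0xce x3=0x2c x4=0xce  N=1 Z=0
after  2: x0=0xe3 x1=0xa1 x2=0xce x3=0x2c x4=0xce  N=1 Z=0
after  3: x0=0xe3 x1=0xa1 x2=0xad x3=0x2c x4=0xce  N=1 Z=0
after  4: x0=0xe3 x1=0xa1 x2=0xad x3=0x81 x4=0xce  N=1 Z=0
after  5: x0=0xe3 x1=0xa1 x2=0xad x3=0x81 x4=0xad  N=1 Z=0
after  6: x0=0xe3 x1=0xa1 x2=0xad x3=0x81 x4=0x42  N=0 Z=0
-- IRQ taken; context saved, return-PC = 7 --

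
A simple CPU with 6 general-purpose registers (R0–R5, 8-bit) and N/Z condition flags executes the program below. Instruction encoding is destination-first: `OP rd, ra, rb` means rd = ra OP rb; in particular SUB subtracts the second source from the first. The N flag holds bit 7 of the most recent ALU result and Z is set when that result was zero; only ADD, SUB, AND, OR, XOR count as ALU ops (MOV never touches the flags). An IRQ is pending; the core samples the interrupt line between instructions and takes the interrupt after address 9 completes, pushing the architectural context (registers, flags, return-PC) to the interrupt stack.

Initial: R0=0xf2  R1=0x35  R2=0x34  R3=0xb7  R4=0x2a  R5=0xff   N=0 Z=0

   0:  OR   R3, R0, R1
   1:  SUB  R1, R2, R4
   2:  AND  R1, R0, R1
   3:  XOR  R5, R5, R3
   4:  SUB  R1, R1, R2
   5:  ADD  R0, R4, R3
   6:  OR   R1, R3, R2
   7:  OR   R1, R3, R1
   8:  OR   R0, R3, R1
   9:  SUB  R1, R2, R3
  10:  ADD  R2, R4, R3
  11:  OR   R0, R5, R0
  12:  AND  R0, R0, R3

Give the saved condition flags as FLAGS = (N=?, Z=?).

after  0: R0=0xf2 R1=0x35 R2=0x34 R3=0xf7 R4=0x2a R5=0xff  N=1 Z=0
after  1: R0=0xf2 R1=0x0a R2=0x34 R3=0xf7 R4=0x2a R5=0xff  N=0 Z=0
after  2: R0=0xf2 R1=0x02 R2=0x34 R3=0xf7 R4=0x2a R5=0xff  N=0 Z=0
after  3: R0=0xf2 R1=0x02 R2=0x34 R3=0xf7 R4=0x2a R5=0x08  N=0 Z=0
after  4: R0=0xf2 R1=0xce R2=0x34 R3=0xf7 R4=0x2a R5=0x08  N=1 Z=0
after  5: R0=0x21 R1=0xce R2=0x34 R3=0xf7 R4=0x2a R5=0x08  N=0 Z=0
after  6: R0=0x21 R1=0xf7 R2=0x34 R3=0xf7 R4=0x2a R5=0x08  N=1 Z=0
after  7: R0=0x21 R1=0xf7 R2=0x34 R3=0xf7 R4=0x2a R5=0x08  N=1 Z=0
after  8: R0=0xf7 R1=0xf7 R2=0x34 R3=0xf7 R4=0x2a R5=0x08  N=1 Z=0
after  9: R0=0xf7 R1=0x3d R2=0x34 R3=0xf7 R4=0x2a R5=0x08  N=0 Z=0
-- IRQ taken; context saved, return-PC = 10 --

FLAGS = (N=0, Z=0)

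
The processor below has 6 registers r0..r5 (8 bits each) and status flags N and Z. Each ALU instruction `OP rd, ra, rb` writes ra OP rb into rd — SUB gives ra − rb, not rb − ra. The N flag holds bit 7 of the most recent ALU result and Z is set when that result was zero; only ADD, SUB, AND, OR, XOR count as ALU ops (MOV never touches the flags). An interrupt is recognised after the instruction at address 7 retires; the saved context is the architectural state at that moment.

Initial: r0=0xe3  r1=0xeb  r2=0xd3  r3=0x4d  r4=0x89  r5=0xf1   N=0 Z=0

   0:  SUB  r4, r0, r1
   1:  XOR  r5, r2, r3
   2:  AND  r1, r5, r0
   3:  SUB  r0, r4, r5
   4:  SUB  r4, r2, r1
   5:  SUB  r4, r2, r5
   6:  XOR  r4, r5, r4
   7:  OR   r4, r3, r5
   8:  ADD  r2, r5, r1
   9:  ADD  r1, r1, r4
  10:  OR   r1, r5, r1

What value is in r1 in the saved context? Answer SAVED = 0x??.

SAVED = 0x82

after  0: r0=0xe3 r1=0xeb r2=0xd3 r3=0x4d r4=0xf8 r5=0xf1  N=1 Z=0
after  1: r0=0xe3 r1=0xeb r2=0xd3 r3=0x4d r4=0xf8 r5=0x9e  N=1 Z=0
after  2: r0=0xe3 r1=0x82 r2=0xd3 r3=0x4d r4=0xf8 r5=0x9e  N=1 Z=0
after  3: r0=0x5a r1=0x82 r2=0xd3 r3=0x4d r4=0xf8 r5=0x9e  N=0 Z=0
after  4: r0=0x5a r1=0x82 r2=0xd3 r3=0x4d r4=0x51 r5=0x9e  N=0 Z=0
after  5: r0=0x5a r1=0x82 r2=0xd3 r3=0x4d r4=0x35 r5=0x9e  N=0 Z=0
after  6: r0=0x5a r1=0x82 r2=0xd3 r3=0x4d r4=0xab r5=0x9e  N=1 Z=0
after  7: r0=0x5a r1=0x82 r2=0xd3 r3=0x4d r4=0xdf r5=0x9e  N=1 Z=0
-- IRQ taken; context saved, return-PC = 8 --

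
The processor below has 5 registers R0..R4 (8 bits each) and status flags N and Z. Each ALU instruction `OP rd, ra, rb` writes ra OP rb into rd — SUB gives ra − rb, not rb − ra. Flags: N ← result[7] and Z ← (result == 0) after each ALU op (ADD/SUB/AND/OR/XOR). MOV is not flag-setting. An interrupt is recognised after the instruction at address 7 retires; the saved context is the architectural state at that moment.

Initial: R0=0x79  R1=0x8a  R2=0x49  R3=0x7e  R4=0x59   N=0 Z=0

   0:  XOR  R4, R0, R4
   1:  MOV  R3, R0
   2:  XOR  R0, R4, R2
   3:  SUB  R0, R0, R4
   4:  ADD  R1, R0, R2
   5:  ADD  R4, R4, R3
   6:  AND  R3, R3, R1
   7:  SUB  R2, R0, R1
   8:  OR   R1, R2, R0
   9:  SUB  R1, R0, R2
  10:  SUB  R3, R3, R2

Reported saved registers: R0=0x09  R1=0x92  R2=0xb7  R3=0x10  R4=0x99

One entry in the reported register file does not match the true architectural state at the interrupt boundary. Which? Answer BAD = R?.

BAD = R0

after  0: R0=0x79 R1=0x8a R2=0x49 R3=0x7e R4=0x20  N=0 Z=0
after  1: R0=0x79 R1=0x8a R2=0x49 R3=0x79 R4=0x20  N=0 Z=0
after  2: R0=0x69 R1=0x8a R2=0x49 R3=0x79 R4=0x20  N=0 Z=0
after  3: R0=0x49 R1=0x8a R2=0x49 R3=0x79 R4=0x20  N=0 Z=0
after  4: R0=0x49 R1=0x92 R2=0x49 R3=0x79 R4=0x20  N=1 Z=0
after  5: R0=0x49 R1=0x92 R2=0x49 R3=0x79 R4=0x99  N=1 Z=0
after  6: R0=0x49 R1=0x92 R2=0x49 R3=0x10 R4=0x99  N=0 Z=0
after  7: R0=0x49 R1=0x92 R2=0xb7 R3=0x10 R4=0x99  N=1 Z=0
-- IRQ taken; context saved, return-PC = 8 --
mismatch: R0: reported 0x09 vs actual 0x49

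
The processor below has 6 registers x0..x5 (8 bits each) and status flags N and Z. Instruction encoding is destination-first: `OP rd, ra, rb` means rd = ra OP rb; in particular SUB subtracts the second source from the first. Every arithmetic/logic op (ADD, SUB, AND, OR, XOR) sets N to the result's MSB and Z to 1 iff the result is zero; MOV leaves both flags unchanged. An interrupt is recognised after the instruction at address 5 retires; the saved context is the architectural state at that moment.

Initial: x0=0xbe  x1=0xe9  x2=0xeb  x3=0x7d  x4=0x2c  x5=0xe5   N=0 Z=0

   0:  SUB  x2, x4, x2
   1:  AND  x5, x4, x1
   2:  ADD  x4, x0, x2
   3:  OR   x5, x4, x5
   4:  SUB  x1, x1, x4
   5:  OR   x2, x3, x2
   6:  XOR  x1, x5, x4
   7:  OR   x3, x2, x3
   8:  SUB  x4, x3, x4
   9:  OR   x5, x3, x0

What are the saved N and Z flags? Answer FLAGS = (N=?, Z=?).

FLAGS = (N=0, Z=0)

after  0: x0=0xbe x1=0xe9 x2=0x41 x3=0x7d x4=0x2c x5=0xe5  N=0 Z=0
after  1: x0=0xbe x1=0xe9 x2=0x41 x3=0x7d x4=0x2c x5=0x28  N=0 Z=0
after  2: x0=0xbe x1=0xe9 x2=0x41 x3=0x7d x4=0xff x5=0x28  N=1 Z=0
after  3: x0=0xbe x1=0xe9 x2=0x41 x3=0x7d x4=0xff x5=0xff  N=1 Z=0
after  4: x0=0xbe x1=0xea x2=0x41 x3=0x7d x4=0xff x5=0xff  N=1 Z=0
after  5: x0=0xbe x1=0xea x2=0x7d x3=0x7d x4=0xff x5=0xff  N=0 Z=0
-- IRQ taken; context saved, return-PC = 6 --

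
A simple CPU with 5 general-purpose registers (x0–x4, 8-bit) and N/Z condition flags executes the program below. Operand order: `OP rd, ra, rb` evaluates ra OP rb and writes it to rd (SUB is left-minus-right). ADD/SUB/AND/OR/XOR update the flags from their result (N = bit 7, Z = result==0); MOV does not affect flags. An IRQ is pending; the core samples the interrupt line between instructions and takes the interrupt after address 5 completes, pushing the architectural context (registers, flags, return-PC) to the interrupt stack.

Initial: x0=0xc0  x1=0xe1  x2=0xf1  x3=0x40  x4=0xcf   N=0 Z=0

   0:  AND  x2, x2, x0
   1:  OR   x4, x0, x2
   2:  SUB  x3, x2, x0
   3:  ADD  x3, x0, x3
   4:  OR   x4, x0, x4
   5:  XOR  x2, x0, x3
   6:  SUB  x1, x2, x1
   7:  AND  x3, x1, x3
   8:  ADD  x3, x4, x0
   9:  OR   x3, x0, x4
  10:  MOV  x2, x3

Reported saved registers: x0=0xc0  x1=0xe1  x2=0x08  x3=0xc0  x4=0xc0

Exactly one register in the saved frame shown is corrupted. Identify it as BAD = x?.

after  0: x0=0xc0 x1=0xe1 x2=0xc0 x3=0x40 x4=0xcf  N=1 Z=0
after  1: x0=0xc0 x1=0xe1 x2=0xc0 x3=0x40 x4=0xc0  N=1 Z=0
after  2: x0=0xc0 x1=0xe1 x2=0xc0 x3=0x00 x4=0xc0  N=0 Z=1
after  3: x0=0xc0 x1=0xe1 x2=0xc0 x3=0xc0 x4=0xc0  N=1 Z=0
after  4: x0=0xc0 x1=0xe1 x2=0xc0 x3=0xc0 x4=0xc0  N=1 Z=0
after  5: x0=0xc0 x1=0xe1 x2=0x00 x3=0xc0 x4=0xc0  N=0 Z=1
-- IRQ taken; context saved, return-PC = 6 --
mismatch: x2: reported 0x08 vs actual 0x00

BAD = x2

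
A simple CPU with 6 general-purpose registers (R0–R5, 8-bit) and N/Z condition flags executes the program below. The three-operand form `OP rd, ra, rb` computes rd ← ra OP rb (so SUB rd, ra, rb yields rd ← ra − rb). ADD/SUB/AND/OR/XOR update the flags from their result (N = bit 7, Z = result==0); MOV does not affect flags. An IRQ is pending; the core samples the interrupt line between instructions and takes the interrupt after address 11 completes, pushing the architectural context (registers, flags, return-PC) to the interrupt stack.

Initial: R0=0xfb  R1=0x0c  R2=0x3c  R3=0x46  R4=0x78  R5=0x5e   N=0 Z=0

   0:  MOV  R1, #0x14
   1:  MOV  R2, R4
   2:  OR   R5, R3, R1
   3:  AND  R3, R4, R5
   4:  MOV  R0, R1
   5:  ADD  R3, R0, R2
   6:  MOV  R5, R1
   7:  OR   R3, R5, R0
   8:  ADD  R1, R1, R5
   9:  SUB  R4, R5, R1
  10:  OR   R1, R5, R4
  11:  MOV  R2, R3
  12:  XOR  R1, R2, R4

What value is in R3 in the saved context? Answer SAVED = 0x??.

after  0: R0=0xfb R1=0x14 R2=0x3c R3=0x46 R4=0x78 R5=0x5e  N=0 Z=0
after  1: R0=0xfb R1=0x14 R2=0x78 R3=0x46 R4=0x78 R5=0x5e  N=0 Z=0
after  2: R0=0xfb R1=0x14 R2=0x78 R3=0x46 R4=0x78 R5=0x56  N=0 Z=0
after  3: R0=0xfb R1=0x14 R2=0x78 R3=0x50 R4=0x78 R5=0x56  N=0 Z=0
after  4: R0=0x14 R1=0x14 R2=0x78 R3=0x50 R4=0x78 R5=0x56  N=0 Z=0
after  5: R0=0x14 R1=0x14 R2=0x78 R3=0x8c R4=0x78 R5=0x56  N=1 Z=0
after  6: R0=0x14 R1=0x14 R2=0x78 R3=0x8c R4=0x78 R5=0x14  N=1 Z=0
after  7: R0=0x14 R1=0x14 R2=0x78 R3=0x14 R4=0x78 R5=0x14  N=0 Z=0
after  8: R0=0x14 R1=0x28 R2=0x78 R3=0x14 R4=0x78 R5=0x14  N=0 Z=0
after  9: R0=0x14 R1=0x28 R2=0x78 R3=0x14 R4=0xec R5=0x14  N=1 Z=0
after 10: R0=0x14 R1=0xfc R2=0x78 R3=0x14 R4=0xec R5=0x14  N=1 Z=0
after 11: R0=0x14 R1=0xfc R2=0x14 R3=0x14 R4=0xec R5=0x14  N=1 Z=0
-- IRQ taken; context saved, return-PC = 12 --

SAVED = 0x14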